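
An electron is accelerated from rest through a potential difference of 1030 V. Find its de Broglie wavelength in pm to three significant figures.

λ = 38.2 pm

KE = eV = 1.602 × 10⁻¹⁹ × 1030 = 1.650 × 10⁻¹⁶ J.
p = √(2mKE) = √(2 × 9.109 × 10⁻³¹ × 1.650 × 10⁻¹⁶) = 1.734 × 10⁻²³ kg·m/s.
λ = h/p = 6.626 × 10⁻³⁴ / 1.734 × 10⁻²³ = 3.82 × 10⁻¹¹ m = 38.2 pm.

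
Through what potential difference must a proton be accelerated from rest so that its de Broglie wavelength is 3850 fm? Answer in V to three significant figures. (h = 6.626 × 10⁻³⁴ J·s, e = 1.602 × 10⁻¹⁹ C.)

V = 55.3 V

p = h/λ = 6.626 × 10⁻³⁴ / 3.850 × 10⁻¹² = 1.721 × 10⁻²² kg·m/s.
KE = p²/(2m) = 8.852 × 10⁻¹⁸ J.
V = KE/e = 8.852 × 10⁻¹⁸ / (1.602 × 10⁻¹⁹) = 55.3 V.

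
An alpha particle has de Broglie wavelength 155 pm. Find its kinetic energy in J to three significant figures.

KE = 1.38 × 10⁻²¹ J

p = h/λ = 6.626 × 10⁻³⁴ / 1.550 × 10⁻¹⁰ = 4.275 × 10⁻²⁴ kg·m/s.
KE = p²/(2m) = (4.275 × 10⁻²⁴)² / (2 × 6.645 × 10⁻²⁷) = 1.375 × 10⁻²¹ J = 1.38 × 10⁻²¹ J.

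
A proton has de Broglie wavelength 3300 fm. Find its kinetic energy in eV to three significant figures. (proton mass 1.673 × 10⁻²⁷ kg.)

KE = 75.2 eV

p = h/λ = 6.626 × 10⁻³⁴ / 3.300 × 10⁻¹² = 2.008 × 10⁻²² kg·m/s.
KE = p²/(2m) = (2.008 × 10⁻²²)² / (2 × 1.673 × 10⁻²⁷) = 1.205 × 10⁻¹⁷ J = 75.2 eV.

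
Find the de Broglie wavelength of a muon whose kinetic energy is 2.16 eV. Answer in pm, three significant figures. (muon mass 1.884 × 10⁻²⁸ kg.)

KE = 2.16 eV = 3.460 × 10⁻¹⁹ J.
p = √(2mKE) = √(2 × 1.884 × 10⁻²⁸ × 3.460 × 10⁻¹⁹) = 1.142 × 10⁻²³ kg·m/s.
λ = h/p = 6.626 × 10⁻³⁴ / 1.142 × 10⁻²³ = 5.80 × 10⁻¹¹ m = 58.0 pm.

λ = 58.0 pm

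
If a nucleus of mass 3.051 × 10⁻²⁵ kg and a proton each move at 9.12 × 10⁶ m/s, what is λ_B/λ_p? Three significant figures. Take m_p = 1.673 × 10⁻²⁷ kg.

λ_B/λ_p = 5.48 × 10⁻³

At fixed v, p = mv so λ = h/(mv) ∝ 1/m.
λ_B/λ_p = m_p/m_B = 1.673 × 10⁻²⁷/3.051 × 10⁻²⁵ = 5.48 × 10⁻³.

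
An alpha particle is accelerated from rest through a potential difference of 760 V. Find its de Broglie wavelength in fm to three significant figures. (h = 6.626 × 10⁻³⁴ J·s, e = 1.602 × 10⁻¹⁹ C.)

λ = 368 fm

KE = 2eV = 2 × 1.602 × 10⁻¹⁹ × 760.0 = 2.435 × 10⁻¹⁶ J.
p = √(2mKE) = √(2 × 6.645 × 10⁻²⁷ × 2.435 × 10⁻¹⁶) = 1.799 × 10⁻²¹ kg·m/s.
λ = h/p = 6.626 × 10⁻³⁴ / 1.799 × 10⁻²¹ = 3.68 × 10⁻¹³ m = 368 fm.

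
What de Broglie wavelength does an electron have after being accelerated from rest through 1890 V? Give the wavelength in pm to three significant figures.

λ = 28.2 pm

KE = eV = 1.602 × 10⁻¹⁹ × 1890 = 3.028 × 10⁻¹⁶ J.
p = √(2mKE) = √(2 × 9.109 × 10⁻³¹ × 3.028 × 10⁻¹⁶) = 2.349 × 10⁻²³ kg·m/s.
λ = h/p = 6.626 × 10⁻³⁴ / 2.349 × 10⁻²³ = 2.82 × 10⁻¹¹ m = 28.2 pm.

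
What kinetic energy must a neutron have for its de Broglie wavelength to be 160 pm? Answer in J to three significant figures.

p = h/λ = 6.626 × 10⁻³⁴ / 1.600 × 10⁻¹⁰ = 4.141 × 10⁻²⁴ kg·m/s.
KE = p²/(2m) = (4.141 × 10⁻²⁴)² / (2 × 1.675 × 10⁻²⁷) = 5.119 × 10⁻²¹ J = 5.12 × 10⁻²¹ J.

KE = 5.12 × 10⁻²¹ J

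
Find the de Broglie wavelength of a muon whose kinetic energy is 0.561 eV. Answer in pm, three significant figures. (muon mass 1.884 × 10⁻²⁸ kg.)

KE = 0.561 eV = 8.987 × 10⁻²⁰ J.
p = √(2mKE) = √(2 × 1.884 × 10⁻²⁸ × 8.987 × 10⁻²⁰) = 5.819 × 10⁻²⁴ kg·m/s.
λ = h/p = 6.626 × 10⁻³⁴ / 5.819 × 10⁻²⁴ = 1.14 × 10⁻¹⁰ m = 114 pm.

λ = 114 pm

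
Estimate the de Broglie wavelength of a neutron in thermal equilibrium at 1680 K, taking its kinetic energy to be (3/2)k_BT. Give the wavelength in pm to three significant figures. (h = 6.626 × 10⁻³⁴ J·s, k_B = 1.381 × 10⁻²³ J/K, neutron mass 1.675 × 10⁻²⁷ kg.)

λ = 61.4 pm

KE = (3/2)k_BT = 1.5 × 1.381 × 10⁻²³ × 1680 = 3.480 × 10⁻²⁰ J.
p = √(2mKE) = √(2 × 1.675 × 10⁻²⁷ × 3.480 × 10⁻²⁰) = 1.080 × 10⁻²³ kg·m/s.
λ = h/p = 6.14 × 10⁻¹¹ m = 61.4 pm.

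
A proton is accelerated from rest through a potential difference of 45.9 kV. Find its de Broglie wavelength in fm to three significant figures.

KE = eV = 1.602 × 10⁻¹⁹ × 4.590 × 10⁴ = 7.353 × 10⁻¹⁵ J.
p = √(2mKE) = √(2 × 1.673 × 10⁻²⁷ × 7.353 × 10⁻¹⁵) = 4.960 × 10⁻²¹ kg·m/s.
λ = h/p = 6.626 × 10⁻³⁴ / 4.960 × 10⁻²¹ = 1.34 × 10⁻¹³ m = 134 fm.

λ = 134 fm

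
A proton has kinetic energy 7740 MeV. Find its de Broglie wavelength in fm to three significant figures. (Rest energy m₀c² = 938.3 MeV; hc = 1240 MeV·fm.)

λ = 0.144 fm

Total energy E = KE + m₀c² = 7740 + 938.3 = 8678.3 MeV.
(pc)² = E² − (m₀c²)² = (8678.3)² − (938.3)² = 7.443 × 10⁷ MeV², so pc = 8627 MeV.
λ = hc/(pc) = 1240 MeV·fm / 8627 MeV = 0.144 fm.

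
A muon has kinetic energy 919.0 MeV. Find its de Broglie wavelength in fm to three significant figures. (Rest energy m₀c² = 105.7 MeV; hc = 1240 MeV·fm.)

λ = 1.22 fm

Total energy E = KE + m₀c² = 919.0 + 105.7 = 1024.7 MeV.
(pc)² = E² − (m₀c²)² = (1024.7)² − (105.7)² = 1.039 × 10⁶ MeV², so pc = 1019 MeV.
λ = hc/(pc) = 1240 MeV·fm / 1019 MeV = 1.22 fm.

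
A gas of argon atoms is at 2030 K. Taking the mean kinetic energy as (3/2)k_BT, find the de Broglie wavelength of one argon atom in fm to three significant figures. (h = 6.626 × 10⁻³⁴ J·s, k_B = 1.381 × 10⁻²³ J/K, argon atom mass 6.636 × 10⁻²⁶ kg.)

KE = (3/2)k_BT = 1.5 × 1.381 × 10⁻²³ × 2030 = 4.205 × 10⁻²⁰ J.
p = √(2mKE) = √(2 × 6.636 × 10⁻²⁶ × 4.205 × 10⁻²⁰) = 7.471 × 10⁻²³ kg·m/s.
λ = h/p = 8.87 × 10⁻¹² m = 8870 fm.

λ = 8870 fm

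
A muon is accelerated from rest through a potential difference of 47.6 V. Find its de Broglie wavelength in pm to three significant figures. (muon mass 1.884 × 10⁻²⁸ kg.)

KE = eV = 1.602 × 10⁻¹⁹ × 47.60 = 7.626 × 10⁻¹⁸ J.
p = √(2mKE) = √(2 × 1.884 × 10⁻²⁸ × 7.626 × 10⁻¹⁸) = 5.360 × 10⁻²³ kg·m/s.
λ = h/p = 6.626 × 10⁻³⁴ / 5.360 × 10⁻²³ = 1.24 × 10⁻¹¹ m = 12.4 pm.

λ = 12.4 pm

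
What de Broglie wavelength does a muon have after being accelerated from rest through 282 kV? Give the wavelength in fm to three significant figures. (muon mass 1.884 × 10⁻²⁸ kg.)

λ = 161 fm

KE = eV = 1.602 × 10⁻¹⁹ × 2.820 × 10⁵ = 4.518 × 10⁻¹⁴ J.
p = √(2mKE) = √(2 × 1.884 × 10⁻²⁸ × 4.518 × 10⁻¹⁴) = 4.126 × 10⁻²¹ kg·m/s.
λ = h/p = 6.626 × 10⁻³⁴ / 4.126 × 10⁻²¹ = 1.61 × 10⁻¹³ m = 161 fm.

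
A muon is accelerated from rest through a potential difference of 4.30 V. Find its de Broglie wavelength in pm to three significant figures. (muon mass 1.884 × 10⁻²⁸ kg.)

KE = eV = 1.602 × 10⁻¹⁹ × 4.300 = 6.889 × 10⁻¹⁹ J.
p = √(2mKE) = √(2 × 1.884 × 10⁻²⁸ × 6.889 × 10⁻¹⁹) = 1.611 × 10⁻²³ kg·m/s.
λ = h/p = 6.626 × 10⁻³⁴ / 1.611 × 10⁻²³ = 4.11 × 10⁻¹¹ m = 41.1 pm.

λ = 41.1 pm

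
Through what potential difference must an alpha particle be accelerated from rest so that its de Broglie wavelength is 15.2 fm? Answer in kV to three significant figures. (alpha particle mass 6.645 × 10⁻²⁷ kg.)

p = h/λ = 6.626 × 10⁻³⁴ / 1.520 × 10⁻¹⁴ = 4.359 × 10⁻²⁰ kg·m/s.
KE = p²/(2m) = 1.430 × 10⁻¹³ J.
V = KE/2e = 1.430 × 10⁻¹³ / (2 × 1.602 × 10⁻¹⁹) = 446 kV.

V = 446 kV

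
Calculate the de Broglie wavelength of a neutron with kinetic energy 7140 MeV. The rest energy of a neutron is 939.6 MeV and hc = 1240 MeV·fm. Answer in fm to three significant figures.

λ = 0.155 fm

Total energy E = KE + m₀c² = 7140 + 939.6 = 8079.6 MeV.
(pc)² = E² − (m₀c²)² = (8079.6)² − (939.6)² = 6.440 × 10⁷ MeV², so pc = 8025 MeV.
λ = hc/(pc) = 1240 MeV·fm / 8025 MeV = 0.155 fm.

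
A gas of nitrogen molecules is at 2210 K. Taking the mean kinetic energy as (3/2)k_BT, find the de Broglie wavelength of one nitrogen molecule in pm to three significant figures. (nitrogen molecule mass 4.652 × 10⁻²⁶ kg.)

KE = (3/2)k_BT = 1.5 × 1.381 × 10⁻²³ × 2210 = 4.578 × 10⁻²⁰ J.
p = √(2mKE) = √(2 × 4.652 × 10⁻²⁶ × 4.578 × 10⁻²⁰) = 6.526 × 10⁻²³ kg·m/s.
λ = h/p = 1.02 × 10⁻¹¹ m = 10.2 pm.

λ = 10.2 pm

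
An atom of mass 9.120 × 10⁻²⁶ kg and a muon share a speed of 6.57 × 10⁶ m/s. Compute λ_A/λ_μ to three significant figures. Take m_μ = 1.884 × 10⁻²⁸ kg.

At fixed v, p = mv so λ = h/(mv) ∝ 1/m.
λ_A/λ_μ = m_μ/m_A = 1.884 × 10⁻²⁸/9.120 × 10⁻²⁶ = 2.07 × 10⁻³.

λ_A/λ_μ = 2.07 × 10⁻³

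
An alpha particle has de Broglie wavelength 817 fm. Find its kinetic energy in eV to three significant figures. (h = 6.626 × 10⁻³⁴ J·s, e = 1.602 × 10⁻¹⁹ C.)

KE = 309 eV

p = h/λ = 6.626 × 10⁻³⁴ / 8.170 × 10⁻¹³ = 8.110 × 10⁻²² kg·m/s.
KE = p²/(2m) = (8.110 × 10⁻²²)² / (2 × 6.645 × 10⁻²⁷) = 4.949 × 10⁻¹⁷ J = 309 eV.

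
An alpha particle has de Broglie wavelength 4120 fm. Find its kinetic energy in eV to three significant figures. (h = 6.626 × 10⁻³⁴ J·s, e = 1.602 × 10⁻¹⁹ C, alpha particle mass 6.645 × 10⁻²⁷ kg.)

KE = 12.1 eV

p = h/λ = 6.626 × 10⁻³⁴ / 4.120 × 10⁻¹² = 1.608 × 10⁻²² kg·m/s.
KE = p²/(2m) = (1.608 × 10⁻²²)² / (2 × 6.645 × 10⁻²⁷) = 1.946 × 10⁻¹⁸ J = 12.1 eV.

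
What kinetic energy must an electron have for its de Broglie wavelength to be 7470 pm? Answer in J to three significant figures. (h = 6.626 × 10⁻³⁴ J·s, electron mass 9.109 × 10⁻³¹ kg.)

KE = 4.32 × 10⁻²¹ J

p = h/λ = 6.626 × 10⁻³⁴ / 7.470 × 10⁻⁹ = 8.870 × 10⁻²⁶ kg·m/s.
KE = p²/(2m) = (8.870 × 10⁻²⁶)² / (2 × 9.109 × 10⁻³¹) = 4.319 × 10⁻²¹ J = 4.32 × 10⁻²¹ J.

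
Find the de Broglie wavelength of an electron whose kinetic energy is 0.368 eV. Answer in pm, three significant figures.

λ = 2020 pm

KE = 0.368 eV = 5.895 × 10⁻²⁰ J.
p = √(2mKE) = √(2 × 9.109 × 10⁻³¹ × 5.895 × 10⁻²⁰) = 3.277 × 10⁻²⁵ kg·m/s.
λ = h/p = 6.626 × 10⁻³⁴ / 3.277 × 10⁻²⁵ = 2.02 × 10⁻⁹ m = 2020 pm.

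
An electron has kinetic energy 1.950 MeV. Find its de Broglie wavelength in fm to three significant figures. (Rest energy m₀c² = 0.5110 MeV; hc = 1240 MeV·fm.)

Total energy E = KE + m₀c² = 1.950 + 0.5110 = 2.4610 MeV.
(pc)² = E² − (m₀c²)² = (2.4610)² − (0.5110)² = 5.795 MeV², so pc = 2.407 MeV.
λ = hc/(pc) = 1240 MeV·fm / 2.407 MeV = 515 fm.

λ = 515 fm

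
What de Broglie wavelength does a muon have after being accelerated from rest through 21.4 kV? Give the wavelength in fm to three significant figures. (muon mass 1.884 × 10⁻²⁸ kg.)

λ = 583 fm

KE = eV = 1.602 × 10⁻¹⁹ × 2.140 × 10⁴ = 3.428 × 10⁻¹⁵ J.
p = √(2mKE) = √(2 × 1.884 × 10⁻²⁸ × 3.428 × 10⁻¹⁵) = 1.137 × 10⁻²¹ kg·m/s.
λ = h/p = 6.626 × 10⁻³⁴ / 1.137 × 10⁻²¹ = 5.83 × 10⁻¹³ m = 583 fm.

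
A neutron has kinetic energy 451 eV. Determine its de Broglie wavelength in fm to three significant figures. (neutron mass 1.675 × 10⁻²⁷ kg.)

λ = 1350 fm

KE = 451 eV = 7.225 × 10⁻¹⁷ J.
p = √(2mKE) = √(2 × 1.675 × 10⁻²⁷ × 7.225 × 10⁻¹⁷) = 4.920 × 10⁻²² kg·m/s.
λ = h/p = 6.626 × 10⁻³⁴ / 4.920 × 10⁻²² = 1.35 × 10⁻¹² m = 1350 fm.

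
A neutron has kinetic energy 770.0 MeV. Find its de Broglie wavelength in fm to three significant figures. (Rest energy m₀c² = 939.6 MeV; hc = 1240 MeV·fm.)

λ = 0.868 fm

Total energy E = KE + m₀c² = 770.0 + 939.6 = 1709.6 MeV.
(pc)² = E² − (m₀c²)² = (1709.6)² − (939.6)² = 2.040 × 10⁶ MeV², so pc = 1428 MeV.
λ = hc/(pc) = 1240 MeV·fm / 1428 MeV = 0.868 fm.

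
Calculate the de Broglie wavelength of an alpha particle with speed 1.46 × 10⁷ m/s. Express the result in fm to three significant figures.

p = mv = 6.645 × 10⁻²⁷ × 1.46 × 10⁷ = 9.702 × 10⁻²⁰ kg·m/s.
λ = h/p = 6.626 × 10⁻³⁴ / 9.702 × 10⁻²⁰ = 6.83 × 10⁻¹⁵ m = 6.83 fm.

λ = 6.83 fm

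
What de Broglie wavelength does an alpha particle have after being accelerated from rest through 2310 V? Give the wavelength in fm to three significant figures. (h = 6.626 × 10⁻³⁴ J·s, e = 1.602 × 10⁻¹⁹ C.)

λ = 211 fm

KE = 2eV = 2 × 1.602 × 10⁻¹⁹ × 2310 = 7.401 × 10⁻¹⁶ J.
p = √(2mKE) = √(2 × 6.645 × 10⁻²⁷ × 7.401 × 10⁻¹⁶) = 3.136 × 10⁻²¹ kg·m/s.
λ = h/p = 6.626 × 10⁻³⁴ / 3.136 × 10⁻²¹ = 2.11 × 10⁻¹³ m = 211 fm.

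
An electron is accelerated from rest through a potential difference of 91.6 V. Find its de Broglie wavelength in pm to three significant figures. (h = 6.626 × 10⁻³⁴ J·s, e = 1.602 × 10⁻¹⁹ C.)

λ = 128 pm

KE = eV = 1.602 × 10⁻¹⁹ × 91.60 = 1.467 × 10⁻¹⁷ J.
p = √(2mKE) = √(2 × 9.109 × 10⁻³¹ × 1.467 × 10⁻¹⁷) = 5.170 × 10⁻²⁴ kg·m/s.
λ = h/p = 6.626 × 10⁻³⁴ / 5.170 × 10⁻²⁴ = 1.28 × 10⁻¹⁰ m = 128 pm.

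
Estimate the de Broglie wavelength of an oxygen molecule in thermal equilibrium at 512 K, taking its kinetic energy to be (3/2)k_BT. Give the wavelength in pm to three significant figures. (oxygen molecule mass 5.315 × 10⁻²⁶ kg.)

KE = (3/2)k_BT = 1.5 × 1.381 × 10⁻²³ × 512 = 1.061 × 10⁻²⁰ J.
p = √(2mKE) = √(2 × 5.315 × 10⁻²⁶ × 1.061 × 10⁻²⁰) = 3.358 × 10⁻²³ kg·m/s.
λ = h/p = 1.97 × 10⁻¹¹ m = 19.7 pm.

λ = 19.7 pm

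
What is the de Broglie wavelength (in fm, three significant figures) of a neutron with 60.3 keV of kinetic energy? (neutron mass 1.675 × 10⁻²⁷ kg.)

KE = 60.3 keV = 9.660 × 10⁻¹⁵ J.
p = √(2mKE) = √(2 × 1.675 × 10⁻²⁷ × 9.660 × 10⁻¹⁵) = 5.689 × 10⁻²¹ kg·m/s.
λ = h/p = 6.626 × 10⁻³⁴ / 5.689 × 10⁻²¹ = 1.16 × 10⁻¹³ m = 116 fm.

λ = 116 fm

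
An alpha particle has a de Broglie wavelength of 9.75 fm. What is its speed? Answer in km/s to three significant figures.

p = h/λ = 6.626 × 10⁻³⁴ / 9.750 × 10⁻¹⁵ = 6.796 × 10⁻²⁰ kg·m/s.
v = p/m = 6.796 × 10⁻²⁰ / 6.645 × 10⁻²⁷ = 1.02 × 10⁷ m/s = 1.02 × 10⁴ km/s.

v = 1.02 × 10⁴ km/s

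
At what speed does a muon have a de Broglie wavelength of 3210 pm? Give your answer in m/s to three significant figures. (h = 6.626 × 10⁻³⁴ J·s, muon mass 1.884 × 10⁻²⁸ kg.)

v = 1100 m/s

p = h/λ = 6.626 × 10⁻³⁴ / 3.210 × 10⁻⁹ = 2.064 × 10⁻²⁵ kg·m/s.
v = p/m = 2.064 × 10⁻²⁵ / 1.884 × 10⁻²⁸ = 1.10 × 10³ m/s = 1100 m/s.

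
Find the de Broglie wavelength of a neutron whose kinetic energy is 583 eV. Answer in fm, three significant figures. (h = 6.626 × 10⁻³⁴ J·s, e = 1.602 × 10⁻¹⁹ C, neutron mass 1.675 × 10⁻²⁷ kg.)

λ = 1180 fm

KE = 583 eV = 9.340 × 10⁻¹⁷ J.
p = √(2mKE) = √(2 × 1.675 × 10⁻²⁷ × 9.340 × 10⁻¹⁷) = 5.594 × 10⁻²² kg·m/s.
λ = h/p = 6.626 × 10⁻³⁴ / 5.594 × 10⁻²² = 1.18 × 10⁻¹² m = 1180 fm.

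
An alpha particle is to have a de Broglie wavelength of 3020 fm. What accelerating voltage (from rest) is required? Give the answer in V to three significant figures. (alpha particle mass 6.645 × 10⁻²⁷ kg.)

p = h/λ = 6.626 × 10⁻³⁴ / 3.020 × 10⁻¹² = 2.194 × 10⁻²² kg·m/s.
KE = p²/(2m) = 3.622 × 10⁻¹⁸ J.
V = KE/2e = 3.622 × 10⁻¹⁸ / (2 × 1.602 × 10⁻¹⁹) = 11.3 V.

V = 11.3 V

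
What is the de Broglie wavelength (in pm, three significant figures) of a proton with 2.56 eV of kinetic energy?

λ = 17.9 pm

KE = 2.56 eV = 4.101 × 10⁻¹⁹ J.
p = √(2mKE) = √(2 × 1.673 × 10⁻²⁷ × 4.101 × 10⁻¹⁹) = 3.704 × 10⁻²³ kg·m/s.
λ = h/p = 6.626 × 10⁻³⁴ / 3.704 × 10⁻²³ = 1.79 × 10⁻¹¹ m = 17.9 pm.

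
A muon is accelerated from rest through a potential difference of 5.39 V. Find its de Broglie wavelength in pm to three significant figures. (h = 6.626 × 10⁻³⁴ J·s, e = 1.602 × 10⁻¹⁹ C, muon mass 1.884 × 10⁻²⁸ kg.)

λ = 36.7 pm

KE = eV = 1.602 × 10⁻¹⁹ × 5.390 = 8.635 × 10⁻¹⁹ J.
p = √(2mKE) = √(2 × 1.884 × 10⁻²⁸ × 8.635 × 10⁻¹⁹) = 1.804 × 10⁻²³ kg·m/s.
λ = h/p = 6.626 × 10⁻³⁴ / 1.804 × 10⁻²³ = 3.67 × 10⁻¹¹ m = 36.7 pm.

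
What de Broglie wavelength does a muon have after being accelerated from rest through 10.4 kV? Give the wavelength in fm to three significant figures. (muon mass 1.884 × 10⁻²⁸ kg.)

KE = eV = 1.602 × 10⁻¹⁹ × 1.040 × 10⁴ = 1.666 × 10⁻¹⁵ J.
p = √(2mKE) = √(2 × 1.884 × 10⁻²⁸ × 1.666 × 10⁻¹⁵) = 7.923 × 10⁻²² kg·m/s.
λ = h/p = 6.626 × 10⁻³⁴ / 7.923 × 10⁻²² = 8.36 × 10⁻¹³ m = 836 fm.

λ = 836 fm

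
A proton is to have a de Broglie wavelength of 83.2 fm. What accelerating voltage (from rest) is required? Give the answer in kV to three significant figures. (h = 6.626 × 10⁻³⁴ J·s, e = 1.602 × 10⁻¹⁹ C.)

V = 118 kV

p = h/λ = 6.626 × 10⁻³⁴ / 8.320 × 10⁻¹⁴ = 7.964 × 10⁻²¹ kg·m/s.
KE = p²/(2m) = 1.896 × 10⁻¹⁴ J.
V = KE/e = 1.896 × 10⁻¹⁴ / (1.602 × 10⁻¹⁹) = 118 kV.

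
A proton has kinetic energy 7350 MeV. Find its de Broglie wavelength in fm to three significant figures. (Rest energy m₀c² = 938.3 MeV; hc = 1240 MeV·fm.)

λ = 0.151 fm

Total energy E = KE + m₀c² = 7350 + 938.3 = 8288.3 MeV.
(pc)² = E² − (m₀c²)² = (8288.3)² − (938.3)² = 6.782 × 10⁷ MeV², so pc = 8235 MeV.
λ = hc/(pc) = 1240 MeV·fm / 8235 MeV = 0.151 fm.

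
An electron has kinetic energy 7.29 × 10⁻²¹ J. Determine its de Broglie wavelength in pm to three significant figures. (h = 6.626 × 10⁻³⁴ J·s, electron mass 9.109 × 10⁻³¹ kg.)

λ = 5750 pm

p = √(2mKE) = √(2 × 9.109 × 10⁻³¹ × 7.290 × 10⁻²¹) = 1.152 × 10⁻²⁵ kg·m/s.
λ = h/p = 6.626 × 10⁻³⁴ / 1.152 × 10⁻²⁵ = 5.75 × 10⁻⁹ m = 5750 pm.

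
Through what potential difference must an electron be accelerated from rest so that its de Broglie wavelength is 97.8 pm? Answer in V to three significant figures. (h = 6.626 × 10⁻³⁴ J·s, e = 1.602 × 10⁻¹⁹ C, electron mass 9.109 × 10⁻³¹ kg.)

V = 157 V

p = h/λ = 6.626 × 10⁻³⁴ / 9.780 × 10⁻¹¹ = 6.775 × 10⁻²⁴ kg·m/s.
KE = p²/(2m) = 2.520 × 10⁻¹⁷ J.
V = KE/e = 2.520 × 10⁻¹⁷ / (1.602 × 10⁻¹⁹) = 157 V.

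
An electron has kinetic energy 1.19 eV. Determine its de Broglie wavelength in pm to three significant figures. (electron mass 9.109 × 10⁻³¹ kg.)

λ = 1120 pm

KE = 1.19 eV = 1.906 × 10⁻¹⁹ J.
p = √(2mKE) = √(2 × 9.109 × 10⁻³¹ × 1.906 × 10⁻¹⁹) = 5.893 × 10⁻²⁵ kg·m/s.
λ = h/p = 6.626 × 10⁻³⁴ / 5.893 × 10⁻²⁵ = 1.12 × 10⁻⁹ m = 1120 pm.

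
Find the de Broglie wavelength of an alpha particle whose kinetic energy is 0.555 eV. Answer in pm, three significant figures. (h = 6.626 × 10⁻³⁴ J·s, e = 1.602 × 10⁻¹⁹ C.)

KE = 0.555 eV = 8.891 × 10⁻²⁰ J.
p = √(2mKE) = √(2 × 6.645 × 10⁻²⁷ × 8.891 × 10⁻²⁰) = 3.437 × 10⁻²³ kg·m/s.
λ = h/p = 6.626 × 10⁻³⁴ / 3.437 × 10⁻²³ = 1.93 × 10⁻¹¹ m = 19.3 pm.

λ = 19.3 pm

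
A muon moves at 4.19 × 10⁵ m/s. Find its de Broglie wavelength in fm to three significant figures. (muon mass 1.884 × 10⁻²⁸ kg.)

λ = 8390 fm

p = mv = 1.884 × 10⁻²⁸ × 4.19 × 10⁵ = 7.894 × 10⁻²³ kg·m/s.
λ = h/p = 6.626 × 10⁻³⁴ / 7.894 × 10⁻²³ = 8.39 × 10⁻¹² m = 8390 fm.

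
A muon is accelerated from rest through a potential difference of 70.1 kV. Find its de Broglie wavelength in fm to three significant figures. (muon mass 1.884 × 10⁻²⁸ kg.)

λ = 322 fm

KE = eV = 1.602 × 10⁻¹⁹ × 7.010 × 10⁴ = 1.123 × 10⁻¹⁴ J.
p = √(2mKE) = √(2 × 1.884 × 10⁻²⁸ × 1.123 × 10⁻¹⁴) = 2.057 × 10⁻²¹ kg·m/s.
λ = h/p = 6.626 × 10⁻³⁴ / 2.057 × 10⁻²¹ = 3.22 × 10⁻¹³ m = 322 fm.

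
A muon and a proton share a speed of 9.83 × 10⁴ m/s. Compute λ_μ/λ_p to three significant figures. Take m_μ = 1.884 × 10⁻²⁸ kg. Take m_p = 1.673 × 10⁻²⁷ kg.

At fixed v, p = mv so λ = h/(mv) ∝ 1/m.
λ_μ/λ_p = m_p/m_μ = 1.673 × 10⁻²⁷/1.884 × 10⁻²⁸ = 8.88.

λ_μ/λ_p = 8.88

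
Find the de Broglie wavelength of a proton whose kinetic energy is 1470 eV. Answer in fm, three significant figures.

λ = 746 fm

KE = 1470 eV = 2.355 × 10⁻¹⁶ J.
p = √(2mKE) = √(2 × 1.673 × 10⁻²⁷ × 2.355 × 10⁻¹⁶) = 8.877 × 10⁻²² kg·m/s.
λ = h/p = 6.626 × 10⁻³⁴ / 8.877 × 10⁻²² = 7.46 × 10⁻¹³ m = 746 fm.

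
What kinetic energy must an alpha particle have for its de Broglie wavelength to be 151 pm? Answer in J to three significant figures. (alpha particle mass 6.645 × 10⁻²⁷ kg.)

p = h/λ = 6.626 × 10⁻³⁴ / 1.510 × 10⁻¹⁰ = 4.388 × 10⁻²⁴ kg·m/s.
KE = p²/(2m) = (4.388 × 10⁻²⁴)² / (2 × 6.645 × 10⁻²⁷) = 1.449 × 10⁻²¹ J = 1.45 × 10⁻²¹ J.

KE = 1.45 × 10⁻²¹ J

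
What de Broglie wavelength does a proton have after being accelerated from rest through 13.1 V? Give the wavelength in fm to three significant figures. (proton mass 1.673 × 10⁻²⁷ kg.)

λ = 7910 fm

KE = eV = 1.602 × 10⁻¹⁹ × 13.10 = 2.099 × 10⁻¹⁸ J.
p = √(2mKE) = √(2 × 1.673 × 10⁻²⁷ × 2.099 × 10⁻¹⁸) = 8.380 × 10⁻²³ kg·m/s.
λ = h/p = 6.626 × 10⁻³⁴ / 8.380 × 10⁻²³ = 7.91 × 10⁻¹² m = 7910 fm.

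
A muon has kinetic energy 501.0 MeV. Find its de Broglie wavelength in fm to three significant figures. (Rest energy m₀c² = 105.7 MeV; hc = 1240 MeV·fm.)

λ = 2.08 fm

Total energy E = KE + m₀c² = 501.0 + 105.7 = 606.7 MeV.
(pc)² = E² − (m₀c²)² = (606.7)² − (105.7)² = 3.569 × 10⁵ MeV², so pc = 597.4 MeV.
λ = hc/(pc) = 1240 MeV·fm / 597.4 MeV = 2.08 fm.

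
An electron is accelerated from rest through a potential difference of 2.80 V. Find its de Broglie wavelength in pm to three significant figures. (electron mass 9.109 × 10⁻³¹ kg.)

KE = eV = 1.602 × 10⁻¹⁹ × 2.800 = 4.486 × 10⁻¹⁹ J.
p = √(2mKE) = √(2 × 9.109 × 10⁻³¹ × 4.486 × 10⁻¹⁹) = 9.040 × 10⁻²⁵ kg·m/s.
λ = h/p = 6.626 × 10⁻³⁴ / 9.040 × 10⁻²⁵ = 7.33 × 10⁻¹⁰ m = 733 pm.

λ = 733 pm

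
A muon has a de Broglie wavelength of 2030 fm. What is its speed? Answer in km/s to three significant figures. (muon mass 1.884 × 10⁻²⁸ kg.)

p = h/λ = 6.626 × 10⁻³⁴ / 2.030 × 10⁻¹² = 3.264 × 10⁻²² kg·m/s.
v = p/m = 3.264 × 10⁻²² / 1.884 × 10⁻²⁸ = 1.73 × 10⁶ m/s = 1730 km/s.

v = 1730 km/s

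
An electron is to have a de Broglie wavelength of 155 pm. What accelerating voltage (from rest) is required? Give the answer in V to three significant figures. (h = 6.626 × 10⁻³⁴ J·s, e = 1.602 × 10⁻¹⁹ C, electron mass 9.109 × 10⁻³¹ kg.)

V = 62.6 V

p = h/λ = 6.626 × 10⁻³⁴ / 1.550 × 10⁻¹⁰ = 4.275 × 10⁻²⁴ kg·m/s.
KE = p²/(2m) = 1.003 × 10⁻¹⁷ J.
V = KE/e = 1.003 × 10⁻¹⁷ / (1.602 × 10⁻¹⁹) = 62.6 V.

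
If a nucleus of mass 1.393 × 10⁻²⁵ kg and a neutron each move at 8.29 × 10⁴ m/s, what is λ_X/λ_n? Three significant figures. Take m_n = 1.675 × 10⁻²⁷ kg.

λ_X/λ_n = 0.0120

At fixed v, p = mv so λ = h/(mv) ∝ 1/m.
λ_X/λ_n = m_n/m_X = 1.675 × 10⁻²⁷/1.393 × 10⁻²⁵ = 0.0120.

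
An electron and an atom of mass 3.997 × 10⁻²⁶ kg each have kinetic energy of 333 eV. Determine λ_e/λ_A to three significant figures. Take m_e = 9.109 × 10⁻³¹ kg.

At fixed KE, p = √(2mKE) so λ = h/p ∝ 1/√m.
λ_e/λ_A = √(m_A/m_e) = √(3.997 × 10⁻²⁶/9.109 × 10⁻³¹) = √(4.388 × 10⁴) = 209.

λ_e/λ_A = 209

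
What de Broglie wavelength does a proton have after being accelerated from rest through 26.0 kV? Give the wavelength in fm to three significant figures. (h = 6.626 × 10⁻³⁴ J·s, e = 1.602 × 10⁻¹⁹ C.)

λ = 177 fm

KE = eV = 1.602 × 10⁻¹⁹ × 2.600 × 10⁴ = 4.165 × 10⁻¹⁵ J.
p = √(2mKE) = √(2 × 1.673 × 10⁻²⁷ × 4.165 × 10⁻¹⁵) = 3.733 × 10⁻²¹ kg·m/s.
λ = h/p = 6.626 × 10⁻³⁴ / 3.733 × 10⁻²¹ = 1.77 × 10⁻¹³ m = 177 fm.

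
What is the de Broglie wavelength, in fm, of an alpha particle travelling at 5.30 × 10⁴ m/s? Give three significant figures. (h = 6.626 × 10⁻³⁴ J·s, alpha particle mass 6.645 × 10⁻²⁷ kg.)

λ = 1880 fm

p = mv = 6.645 × 10⁻²⁷ × 5.30 × 10⁴ = 3.522 × 10⁻²² kg·m/s.
λ = h/p = 6.626 × 10⁻³⁴ / 3.522 × 10⁻²² = 1.88 × 10⁻¹² m = 1880 fm.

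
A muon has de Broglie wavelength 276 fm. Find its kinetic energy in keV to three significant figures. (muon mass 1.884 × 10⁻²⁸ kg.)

p = h/λ = 6.626 × 10⁻³⁴ / 2.760 × 10⁻¹³ = 2.401 × 10⁻²¹ kg·m/s.
KE = p²/(2m) = (2.401 × 10⁻²¹)² / (2 × 1.884 × 10⁻²⁸) = 1.530 × 10⁻¹⁴ J = 95.5 keV.

KE = 95.5 keV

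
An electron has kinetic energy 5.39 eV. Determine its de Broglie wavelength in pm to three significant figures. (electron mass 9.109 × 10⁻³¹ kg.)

KE = 5.39 eV = 8.635 × 10⁻¹⁹ J.
p = √(2mKE) = √(2 × 9.109 × 10⁻³¹ × 8.635 × 10⁻¹⁹) = 1.254 × 10⁻²⁴ kg·m/s.
λ = h/p = 6.626 × 10⁻³⁴ / 1.254 × 10⁻²⁴ = 5.28 × 10⁻¹⁰ m = 528 pm.

λ = 528 pm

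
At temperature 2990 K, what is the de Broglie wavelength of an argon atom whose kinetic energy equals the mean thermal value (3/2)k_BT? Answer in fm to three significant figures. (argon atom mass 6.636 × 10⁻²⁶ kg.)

KE = (3/2)k_BT = 1.5 × 1.381 × 10⁻²³ × 2990 = 6.194 × 10⁻²⁰ J.
p = √(2mKE) = √(2 × 6.636 × 10⁻²⁶ × 6.194 × 10⁻²⁰) = 9.067 × 10⁻²³ kg·m/s.
λ = h/p = 7.31 × 10⁻¹² m = 7310 fm.

λ = 7310 fm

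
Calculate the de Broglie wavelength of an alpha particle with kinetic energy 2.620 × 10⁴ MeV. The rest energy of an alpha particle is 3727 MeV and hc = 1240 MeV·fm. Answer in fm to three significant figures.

Total energy E = KE + m₀c² = 2.620 × 10⁴ + 3727 = 29927 MeV.
(pc)² = E² − (m₀c²)² = (29927)² − (3727)² = 8.817 × 10⁸ MeV², so pc = 2.969 × 10⁴ MeV.
λ = hc/(pc) = 1240 MeV·fm / 2.969 × 10⁴ MeV = 0.0418 fm.

λ = 0.0418 fm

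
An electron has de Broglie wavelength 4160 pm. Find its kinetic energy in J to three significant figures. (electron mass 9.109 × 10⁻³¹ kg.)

p = h/λ = 6.626 × 10⁻³⁴ / 4.160 × 10⁻⁹ = 1.593 × 10⁻²⁵ kg·m/s.
KE = p²/(2m) = (1.593 × 10⁻²⁵)² / (2 × 9.109 × 10⁻³¹) = 1.393 × 10⁻²⁰ J = 1.39 × 10⁻²⁰ J.

KE = 1.39 × 10⁻²⁰ J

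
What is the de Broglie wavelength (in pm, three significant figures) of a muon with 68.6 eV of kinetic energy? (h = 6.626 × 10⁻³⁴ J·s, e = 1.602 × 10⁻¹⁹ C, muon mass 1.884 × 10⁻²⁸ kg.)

KE = 68.6 eV = 1.099 × 10⁻¹⁷ J.
p = √(2mKE) = √(2 × 1.884 × 10⁻²⁸ × 1.099 × 10⁻¹⁷) = 6.435 × 10⁻²³ kg·m/s.
λ = h/p = 6.626 × 10⁻³⁴ / 6.435 × 10⁻²³ = 1.03 × 10⁻¹¹ m = 10.3 pm.

λ = 10.3 pm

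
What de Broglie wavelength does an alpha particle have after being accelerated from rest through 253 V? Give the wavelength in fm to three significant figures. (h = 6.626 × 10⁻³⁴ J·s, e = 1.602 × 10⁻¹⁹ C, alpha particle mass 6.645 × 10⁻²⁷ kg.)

λ = 638 fm

KE = 2eV = 2 × 1.602 × 10⁻¹⁹ × 253.0 = 8.106 × 10⁻¹⁷ J.
p = √(2mKE) = √(2 × 6.645 × 10⁻²⁷ × 8.106 × 10⁻¹⁷) = 1.038 × 10⁻²¹ kg·m/s.
λ = h/p = 6.626 × 10⁻³⁴ / 1.038 × 10⁻²¹ = 6.38 × 10⁻¹³ m = 638 fm.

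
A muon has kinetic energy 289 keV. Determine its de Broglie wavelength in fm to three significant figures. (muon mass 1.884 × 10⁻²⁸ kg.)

KE = 289 keV = 4.630 × 10⁻¹⁴ J.
p = √(2mKE) = √(2 × 1.884 × 10⁻²⁸ × 4.630 × 10⁻¹⁴) = 4.177 × 10⁻²¹ kg·m/s.
λ = h/p = 6.626 × 10⁻³⁴ / 4.177 × 10⁻²¹ = 1.59 × 10⁻¹³ m = 159 fm.

λ = 159 fm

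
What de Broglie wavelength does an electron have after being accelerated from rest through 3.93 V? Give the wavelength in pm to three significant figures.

λ = 619 pm

KE = eV = 1.602 × 10⁻¹⁹ × 3.930 = 6.296 × 10⁻¹⁹ J.
p = √(2mKE) = √(2 × 9.109 × 10⁻³¹ × 6.296 × 10⁻¹⁹) = 1.071 × 10⁻²⁴ kg·m/s.
λ = h/p = 6.626 × 10⁻³⁴ / 1.071 × 10⁻²⁴ = 6.19 × 10⁻¹⁰ m = 619 pm.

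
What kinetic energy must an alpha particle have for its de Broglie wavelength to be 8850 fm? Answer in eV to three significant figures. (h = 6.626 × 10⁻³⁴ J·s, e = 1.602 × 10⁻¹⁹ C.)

p = h/λ = 6.626 × 10⁻³⁴ / 8.850 × 10⁻¹² = 7.487 × 10⁻²³ kg·m/s.
KE = p²/(2m) = (7.487 × 10⁻²³)² / (2 × 6.645 × 10⁻²⁷) = 4.218 × 10⁻¹⁹ J = 2.63 eV.

KE = 2.63 eV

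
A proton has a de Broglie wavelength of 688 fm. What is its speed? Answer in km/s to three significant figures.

v = 576 km/s

p = h/λ = 6.626 × 10⁻³⁴ / 6.880 × 10⁻¹³ = 9.631 × 10⁻²² kg·m/s.
v = p/m = 9.631 × 10⁻²² / 1.673 × 10⁻²⁷ = 5.76 × 10⁵ m/s = 576 km/s.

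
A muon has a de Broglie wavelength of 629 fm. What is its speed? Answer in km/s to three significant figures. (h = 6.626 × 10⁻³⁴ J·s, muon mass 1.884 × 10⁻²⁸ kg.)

p = h/λ = 6.626 × 10⁻³⁴ / 6.290 × 10⁻¹³ = 1.053 × 10⁻²¹ kg·m/s.
v = p/m = 1.053 × 10⁻²¹ / 1.884 × 10⁻²⁸ = 5.59 × 10⁶ m/s = 5590 km/s.

v = 5590 km/s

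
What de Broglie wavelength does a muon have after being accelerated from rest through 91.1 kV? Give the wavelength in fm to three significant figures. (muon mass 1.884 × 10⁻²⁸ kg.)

KE = eV = 1.602 × 10⁻¹⁹ × 9.110 × 10⁴ = 1.459 × 10⁻¹⁴ J.
p = √(2mKE) = √(2 × 1.884 × 10⁻²⁸ × 1.459 × 10⁻¹⁴) = 2.345 × 10⁻²¹ kg·m/s.
λ = h/p = 6.626 × 10⁻³⁴ / 2.345 × 10⁻²¹ = 2.83 × 10⁻¹³ m = 283 fm.

λ = 283 fm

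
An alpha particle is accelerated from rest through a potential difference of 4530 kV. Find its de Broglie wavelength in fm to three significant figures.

λ = 4.77 fm

KE = 2eV = 2 × 1.602 × 10⁻¹⁹ × 4.530 × 10⁶ = 1.451 × 10⁻¹² J.
p = √(2mKE) = √(2 × 6.645 × 10⁻²⁷ × 1.451 × 10⁻¹²) = 1.389 × 10⁻¹⁹ kg·m/s.
λ = h/p = 6.626 × 10⁻³⁴ / 1.389 × 10⁻¹⁹ = 4.77 × 10⁻¹⁵ m = 4.77 fm.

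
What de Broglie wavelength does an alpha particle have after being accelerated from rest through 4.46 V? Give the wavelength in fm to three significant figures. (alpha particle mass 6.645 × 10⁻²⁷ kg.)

λ = 4810 fm

KE = 2eV = 2 × 1.602 × 10⁻¹⁹ × 4.460 = 1.429 × 10⁻¹⁸ J.
p = √(2mKE) = √(2 × 6.645 × 10⁻²⁷ × 1.429 × 10⁻¹⁸) = 1.378 × 10⁻²² kg·m/s.
λ = h/p = 6.626 × 10⁻³⁴ / 1.378 × 10⁻²² = 4.81 × 10⁻¹² m = 4810 fm.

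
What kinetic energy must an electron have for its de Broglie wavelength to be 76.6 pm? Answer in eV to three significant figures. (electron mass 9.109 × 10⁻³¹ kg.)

p = h/λ = 6.626 × 10⁻³⁴ / 7.660 × 10⁻¹¹ = 8.650 × 10⁻²⁴ kg·m/s.
KE = p²/(2m) = (8.650 × 10⁻²⁴)² / (2 × 9.109 × 10⁻³¹) = 4.107 × 10⁻¹⁷ J = 256 eV.

KE = 256 eV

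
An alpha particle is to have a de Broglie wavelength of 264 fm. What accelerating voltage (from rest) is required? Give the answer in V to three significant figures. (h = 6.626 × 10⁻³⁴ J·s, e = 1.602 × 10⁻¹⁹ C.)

p = h/λ = 6.626 × 10⁻³⁴ / 2.640 × 10⁻¹³ = 2.510 × 10⁻²¹ kg·m/s.
KE = p²/(2m) = 4.740 × 10⁻¹⁶ J.
V = KE/2e = 4.740 × 10⁻¹⁶ / (2 × 1.602 × 10⁻¹⁹) = 1480 V.

V = 1480 V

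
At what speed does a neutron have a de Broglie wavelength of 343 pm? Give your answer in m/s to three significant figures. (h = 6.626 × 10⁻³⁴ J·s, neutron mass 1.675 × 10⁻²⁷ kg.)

p = h/λ = 6.626 × 10⁻³⁴ / 3.430 × 10⁻¹⁰ = 1.932 × 10⁻²⁴ kg·m/s.
v = p/m = 1.932 × 10⁻²⁴ / 1.675 × 10⁻²⁷ = 1.15 × 10³ m/s = 1150 m/s.

v = 1150 m/s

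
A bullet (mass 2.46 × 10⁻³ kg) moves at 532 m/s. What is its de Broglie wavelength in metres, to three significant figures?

λ = 5.06 × 10⁻³⁴ m

p = mv = 2.46 × 10⁻³ × 532 = 1.309 kg·m/s.
λ = h/p = 6.626 × 10⁻³⁴ / 1.309 = 5.06 × 10⁻³⁴ m.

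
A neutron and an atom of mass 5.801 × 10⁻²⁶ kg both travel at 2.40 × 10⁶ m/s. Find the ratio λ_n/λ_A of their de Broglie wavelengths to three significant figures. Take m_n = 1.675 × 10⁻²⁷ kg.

λ_n/λ_A = 34.6

At fixed v, p = mv so λ = h/(mv) ∝ 1/m.
λ_n/λ_A = m_A/m_n = 5.801 × 10⁻²⁶/1.675 × 10⁻²⁷ = 34.6.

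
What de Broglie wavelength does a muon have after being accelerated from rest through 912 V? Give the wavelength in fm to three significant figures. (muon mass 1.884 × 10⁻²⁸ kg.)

KE = eV = 1.602 × 10⁻¹⁹ × 912.0 = 1.461 × 10⁻¹⁶ J.
p = √(2mKE) = √(2 × 1.884 × 10⁻²⁸ × 1.461 × 10⁻¹⁶) = 2.346 × 10⁻²² kg·m/s.
λ = h/p = 6.626 × 10⁻³⁴ / 2.346 × 10⁻²² = 2.82 × 10⁻¹² m = 2820 fm.

λ = 2820 fm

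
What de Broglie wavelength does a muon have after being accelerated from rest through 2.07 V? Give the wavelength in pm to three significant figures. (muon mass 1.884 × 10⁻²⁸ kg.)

KE = eV = 1.602 × 10⁻¹⁹ × 2.070 = 3.316 × 10⁻¹⁹ J.
p = √(2mKE) = √(2 × 1.884 × 10⁻²⁸ × 3.316 × 10⁻¹⁹) = 1.118 × 10⁻²³ kg·m/s.
λ = h/p = 6.626 × 10⁻³⁴ / 1.118 × 10⁻²³ = 5.93 × 10⁻¹¹ m = 59.3 pm.

λ = 59.3 pm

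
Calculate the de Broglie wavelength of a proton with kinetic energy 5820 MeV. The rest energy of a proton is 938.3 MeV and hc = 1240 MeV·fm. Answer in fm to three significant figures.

λ = 0.185 fm

Total energy E = KE + m₀c² = 5820 + 938.3 = 6758.3 MeV.
(pc)² = E² − (m₀c²)² = (6758.3)² − (938.3)² = 4.479 × 10⁷ MeV², so pc = 6693 MeV.
λ = hc/(pc) = 1240 MeV·fm / 6693 MeV = 0.185 fm.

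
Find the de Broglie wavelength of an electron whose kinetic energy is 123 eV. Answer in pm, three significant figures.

KE = 123 eV = 1.970 × 10⁻¹⁷ J.
p = √(2mKE) = √(2 × 9.109 × 10⁻³¹ × 1.970 × 10⁻¹⁷) = 5.991 × 10⁻²⁴ kg·m/s.
λ = h/p = 6.626 × 10⁻³⁴ / 5.991 × 10⁻²⁴ = 1.11 × 10⁻¹⁰ m = 111 pm.

λ = 111 pm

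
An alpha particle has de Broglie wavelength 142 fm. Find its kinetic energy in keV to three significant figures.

p = h/λ = 6.626 × 10⁻³⁴ / 1.420 × 10⁻¹³ = 4.666 × 10⁻²¹ kg·m/s.
KE = p²/(2m) = (4.666 × 10⁻²¹)² / (2 × 6.645 × 10⁻²⁷) = 1.638 × 10⁻¹⁵ J = 10.2 keV.

KE = 10.2 keV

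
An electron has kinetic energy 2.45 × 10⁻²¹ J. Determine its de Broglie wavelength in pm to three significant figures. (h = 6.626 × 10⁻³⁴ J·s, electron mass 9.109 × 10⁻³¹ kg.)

λ = 9920 pm

p = √(2mKE) = √(2 × 9.109 × 10⁻³¹ × 2.450 × 10⁻²¹) = 6.681 × 10⁻²⁶ kg·m/s.
λ = h/p = 6.626 × 10⁻³⁴ / 6.681 × 10⁻²⁶ = 9.92 × 10⁻⁹ m = 9920 pm.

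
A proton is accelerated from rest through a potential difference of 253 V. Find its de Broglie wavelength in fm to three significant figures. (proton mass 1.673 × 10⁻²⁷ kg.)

KE = eV = 1.602 × 10⁻¹⁹ × 253.0 = 4.053 × 10⁻¹⁷ J.
p = √(2mKE) = √(2 × 1.673 × 10⁻²⁷ × 4.053 × 10⁻¹⁷) = 3.683 × 10⁻²² kg·m/s.
λ = h/p = 6.626 × 10⁻³⁴ / 3.683 × 10⁻²² = 1.80 × 10⁻¹² m = 1800 fm.

λ = 1800 fm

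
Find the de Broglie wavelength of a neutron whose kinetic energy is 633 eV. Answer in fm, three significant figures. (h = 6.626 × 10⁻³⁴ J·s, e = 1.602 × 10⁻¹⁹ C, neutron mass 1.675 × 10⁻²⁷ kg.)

λ = 1140 fm

KE = 633 eV = 1.014 × 10⁻¹⁶ J.
p = √(2mKE) = √(2 × 1.675 × 10⁻²⁷ × 1.014 × 10⁻¹⁶) = 5.828 × 10⁻²² kg·m/s.
λ = h/p = 6.626 × 10⁻³⁴ / 5.828 × 10⁻²² = 1.14 × 10⁻¹² m = 1140 fm.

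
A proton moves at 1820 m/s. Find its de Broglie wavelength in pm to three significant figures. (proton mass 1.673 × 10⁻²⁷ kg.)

p = mv = 1.673 × 10⁻²⁷ × 1820 = 3.045 × 10⁻²⁴ kg·m/s.
λ = h/p = 6.626 × 10⁻³⁴ / 3.045 × 10⁻²⁴ = 2.18 × 10⁻¹⁰ m = 218 pm.

λ = 218 pm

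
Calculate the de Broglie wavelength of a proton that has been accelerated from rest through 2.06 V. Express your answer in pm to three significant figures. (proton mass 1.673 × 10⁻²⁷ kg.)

λ = 19.9 pm

KE = eV = 1.602 × 10⁻¹⁹ × 2.060 = 3.300 × 10⁻¹⁹ J.
p = √(2mKE) = √(2 × 1.673 × 10⁻²⁷ × 3.300 × 10⁻¹⁹) = 3.323 × 10⁻²³ kg·m/s.
λ = h/p = 6.626 × 10⁻³⁴ / 3.323 × 10⁻²³ = 1.99 × 10⁻¹¹ m = 19.9 pm.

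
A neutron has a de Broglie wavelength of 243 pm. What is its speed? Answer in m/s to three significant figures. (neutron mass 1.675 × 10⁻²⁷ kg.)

v = 1630 m/s

p = h/λ = 6.626 × 10⁻³⁴ / 2.430 × 10⁻¹⁰ = 2.727 × 10⁻²⁴ kg·m/s.
v = p/m = 2.727 × 10⁻²⁴ / 1.675 × 10⁻²⁷ = 1.63 × 10³ m/s = 1630 m/s.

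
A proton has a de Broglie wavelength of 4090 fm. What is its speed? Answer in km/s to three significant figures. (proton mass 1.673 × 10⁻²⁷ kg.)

v = 96.8 km/s

p = h/λ = 6.626 × 10⁻³⁴ / 4.090 × 10⁻¹² = 1.620 × 10⁻²² kg·m/s.
v = p/m = 1.620 × 10⁻²² / 1.673 × 10⁻²⁷ = 9.68 × 10⁴ m/s = 96.8 km/s.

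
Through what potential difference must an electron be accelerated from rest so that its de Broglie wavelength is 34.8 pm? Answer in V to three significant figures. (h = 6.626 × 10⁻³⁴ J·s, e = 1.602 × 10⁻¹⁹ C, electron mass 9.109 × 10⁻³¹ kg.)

V = 1240 V

p = h/λ = 6.626 × 10⁻³⁴ / 3.480 × 10⁻¹¹ = 1.904 × 10⁻²³ kg·m/s.
KE = p²/(2m) = 1.990 × 10⁻¹⁶ J.
V = KE/e = 1.990 × 10⁻¹⁶ / (1.602 × 10⁻¹⁹) = 1240 V.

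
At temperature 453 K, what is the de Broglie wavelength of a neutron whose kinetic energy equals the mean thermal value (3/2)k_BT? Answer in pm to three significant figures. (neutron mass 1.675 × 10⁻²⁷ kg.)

λ = 118 pm

KE = (3/2)k_BT = 1.5 × 1.381 × 10⁻²³ × 453 = 9.384 × 10⁻²¹ J.
p = √(2mKE) = √(2 × 1.675 × 10⁻²⁷ × 9.384 × 10⁻²¹) = 5.607 × 10⁻²⁴ kg·m/s.
λ = h/p = 1.18 × 10⁻¹⁰ m = 118 pm.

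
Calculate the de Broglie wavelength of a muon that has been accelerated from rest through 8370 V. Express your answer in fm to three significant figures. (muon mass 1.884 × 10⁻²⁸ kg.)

KE = eV = 1.602 × 10⁻¹⁹ × 8370 = 1.341 × 10⁻¹⁵ J.
p = √(2mKE) = √(2 × 1.884 × 10⁻²⁸ × 1.341 × 10⁻¹⁵) = 7.108 × 10⁻²² kg·m/s.
λ = h/p = 6.626 × 10⁻³⁴ / 7.108 × 10⁻²² = 9.32 × 10⁻¹³ m = 932 fm.

λ = 932 fm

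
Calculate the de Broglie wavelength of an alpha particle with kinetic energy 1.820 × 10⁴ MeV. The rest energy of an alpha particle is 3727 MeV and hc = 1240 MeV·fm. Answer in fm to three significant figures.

λ = 0.0574 fm

Total energy E = KE + m₀c² = 1.820 × 10⁴ + 3727 = 21927 MeV.
(pc)² = E² − (m₀c²)² = (21927)² − (3727)² = 4.669 × 10⁸ MeV², so pc = 2.161 × 10⁴ MeV.
λ = hc/(pc) = 1240 MeV·fm / 2.161 × 10⁴ MeV = 0.0574 fm.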